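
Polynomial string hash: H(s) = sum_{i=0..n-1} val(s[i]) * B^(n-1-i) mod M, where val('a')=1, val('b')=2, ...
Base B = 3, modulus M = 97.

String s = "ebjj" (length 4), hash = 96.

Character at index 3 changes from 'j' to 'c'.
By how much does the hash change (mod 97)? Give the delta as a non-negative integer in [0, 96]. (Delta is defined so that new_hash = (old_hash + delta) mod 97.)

Delta formula: (val(new) - val(old)) * B^(n-1-k) mod M
  val('c') - val('j') = 3 - 10 = -7
  B^(n-1-k) = 3^0 mod 97 = 1
  Delta = -7 * 1 mod 97 = 90

Answer: 90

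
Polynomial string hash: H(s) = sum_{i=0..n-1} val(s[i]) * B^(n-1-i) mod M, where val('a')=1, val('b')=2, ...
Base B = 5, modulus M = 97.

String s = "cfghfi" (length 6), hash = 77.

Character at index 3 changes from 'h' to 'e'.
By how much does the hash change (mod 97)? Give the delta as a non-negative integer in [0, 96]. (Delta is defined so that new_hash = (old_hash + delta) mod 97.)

Answer: 22

Derivation:
Delta formula: (val(new) - val(old)) * B^(n-1-k) mod M
  val('e') - val('h') = 5 - 8 = -3
  B^(n-1-k) = 5^2 mod 97 = 25
  Delta = -3 * 25 mod 97 = 22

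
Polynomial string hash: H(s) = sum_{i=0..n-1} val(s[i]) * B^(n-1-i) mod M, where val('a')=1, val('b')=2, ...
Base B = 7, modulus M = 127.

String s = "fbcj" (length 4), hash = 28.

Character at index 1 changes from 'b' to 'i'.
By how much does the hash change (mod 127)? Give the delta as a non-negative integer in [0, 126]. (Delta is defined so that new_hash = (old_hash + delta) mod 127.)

Answer: 89

Derivation:
Delta formula: (val(new) - val(old)) * B^(n-1-k) mod M
  val('i') - val('b') = 9 - 2 = 7
  B^(n-1-k) = 7^2 mod 127 = 49
  Delta = 7 * 49 mod 127 = 89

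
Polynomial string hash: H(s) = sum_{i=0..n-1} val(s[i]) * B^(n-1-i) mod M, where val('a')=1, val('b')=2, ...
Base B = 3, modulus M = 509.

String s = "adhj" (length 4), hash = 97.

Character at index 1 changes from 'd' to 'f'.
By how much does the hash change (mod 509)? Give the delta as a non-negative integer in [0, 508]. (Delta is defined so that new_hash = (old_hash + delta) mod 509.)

Answer: 18

Derivation:
Delta formula: (val(new) - val(old)) * B^(n-1-k) mod M
  val('f') - val('d') = 6 - 4 = 2
  B^(n-1-k) = 3^2 mod 509 = 9
  Delta = 2 * 9 mod 509 = 18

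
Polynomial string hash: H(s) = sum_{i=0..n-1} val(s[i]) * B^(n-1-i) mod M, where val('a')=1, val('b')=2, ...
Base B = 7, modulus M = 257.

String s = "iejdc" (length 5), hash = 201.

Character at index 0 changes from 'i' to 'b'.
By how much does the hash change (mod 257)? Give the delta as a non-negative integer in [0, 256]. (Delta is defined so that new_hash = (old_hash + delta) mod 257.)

Answer: 155

Derivation:
Delta formula: (val(new) - val(old)) * B^(n-1-k) mod M
  val('b') - val('i') = 2 - 9 = -7
  B^(n-1-k) = 7^4 mod 257 = 88
  Delta = -7 * 88 mod 257 = 155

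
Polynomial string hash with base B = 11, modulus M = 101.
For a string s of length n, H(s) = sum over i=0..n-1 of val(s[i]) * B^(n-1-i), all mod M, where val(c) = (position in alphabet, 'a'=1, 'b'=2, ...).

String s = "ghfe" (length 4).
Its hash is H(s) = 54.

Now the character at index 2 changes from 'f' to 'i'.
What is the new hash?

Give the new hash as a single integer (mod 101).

val('f') = 6, val('i') = 9
Position k = 2, exponent = n-1-k = 1
B^1 mod M = 11^1 mod 101 = 11
Delta = (9 - 6) * 11 mod 101 = 33
New hash = (54 + 33) mod 101 = 87

Answer: 87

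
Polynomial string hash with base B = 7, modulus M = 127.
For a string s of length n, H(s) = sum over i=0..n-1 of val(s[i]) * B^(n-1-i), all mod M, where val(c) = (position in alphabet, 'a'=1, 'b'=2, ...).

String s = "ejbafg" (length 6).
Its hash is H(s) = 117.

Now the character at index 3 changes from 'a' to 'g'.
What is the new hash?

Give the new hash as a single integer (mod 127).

val('a') = 1, val('g') = 7
Position k = 3, exponent = n-1-k = 2
B^2 mod M = 7^2 mod 127 = 49
Delta = (7 - 1) * 49 mod 127 = 40
New hash = (117 + 40) mod 127 = 30

Answer: 30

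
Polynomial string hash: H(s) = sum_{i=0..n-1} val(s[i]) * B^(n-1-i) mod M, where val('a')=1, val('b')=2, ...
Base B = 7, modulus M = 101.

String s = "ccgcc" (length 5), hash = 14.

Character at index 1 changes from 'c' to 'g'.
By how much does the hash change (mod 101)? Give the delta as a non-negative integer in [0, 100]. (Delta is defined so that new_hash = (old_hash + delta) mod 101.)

Delta formula: (val(new) - val(old)) * B^(n-1-k) mod M
  val('g') - val('c') = 7 - 3 = 4
  B^(n-1-k) = 7^3 mod 101 = 40
  Delta = 4 * 40 mod 101 = 59

Answer: 59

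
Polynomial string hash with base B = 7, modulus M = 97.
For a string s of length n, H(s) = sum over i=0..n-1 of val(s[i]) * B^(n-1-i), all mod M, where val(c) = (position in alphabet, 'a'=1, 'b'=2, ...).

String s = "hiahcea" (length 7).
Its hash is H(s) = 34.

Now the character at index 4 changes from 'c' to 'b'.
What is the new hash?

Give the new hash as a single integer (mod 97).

val('c') = 3, val('b') = 2
Position k = 4, exponent = n-1-k = 2
B^2 mod M = 7^2 mod 97 = 49
Delta = (2 - 3) * 49 mod 97 = 48
New hash = (34 + 48) mod 97 = 82

Answer: 82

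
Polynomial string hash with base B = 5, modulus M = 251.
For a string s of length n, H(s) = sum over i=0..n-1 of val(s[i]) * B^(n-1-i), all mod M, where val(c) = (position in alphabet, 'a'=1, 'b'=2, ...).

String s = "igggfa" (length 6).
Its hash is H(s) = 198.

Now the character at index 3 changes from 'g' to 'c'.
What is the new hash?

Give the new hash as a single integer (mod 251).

Answer: 98

Derivation:
val('g') = 7, val('c') = 3
Position k = 3, exponent = n-1-k = 2
B^2 mod M = 5^2 mod 251 = 25
Delta = (3 - 7) * 25 mod 251 = 151
New hash = (198 + 151) mod 251 = 98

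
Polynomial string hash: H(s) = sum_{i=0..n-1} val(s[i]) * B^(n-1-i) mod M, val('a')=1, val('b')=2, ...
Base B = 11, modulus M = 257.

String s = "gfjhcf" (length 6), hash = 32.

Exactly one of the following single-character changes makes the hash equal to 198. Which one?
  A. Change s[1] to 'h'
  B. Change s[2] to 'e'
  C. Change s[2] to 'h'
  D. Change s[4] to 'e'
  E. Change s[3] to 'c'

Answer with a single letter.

Option A: s[1]='f'->'h', delta=(8-6)*11^4 mod 257 = 241, hash=32+241 mod 257 = 16
Option B: s[2]='j'->'e', delta=(5-10)*11^3 mod 257 = 27, hash=32+27 mod 257 = 59
Option C: s[2]='j'->'h', delta=(8-10)*11^3 mod 257 = 165, hash=32+165 mod 257 = 197
Option D: s[4]='c'->'e', delta=(5-3)*11^1 mod 257 = 22, hash=32+22 mod 257 = 54
Option E: s[3]='h'->'c', delta=(3-8)*11^2 mod 257 = 166, hash=32+166 mod 257 = 198 <-- target

Answer: E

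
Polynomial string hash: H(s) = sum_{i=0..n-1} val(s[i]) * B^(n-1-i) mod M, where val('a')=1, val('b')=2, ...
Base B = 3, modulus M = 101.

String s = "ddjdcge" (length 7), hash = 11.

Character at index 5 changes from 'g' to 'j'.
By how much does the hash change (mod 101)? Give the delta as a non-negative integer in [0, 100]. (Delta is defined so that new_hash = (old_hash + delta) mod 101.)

Answer: 9

Derivation:
Delta formula: (val(new) - val(old)) * B^(n-1-k) mod M
  val('j') - val('g') = 10 - 7 = 3
  B^(n-1-k) = 3^1 mod 101 = 3
  Delta = 3 * 3 mod 101 = 9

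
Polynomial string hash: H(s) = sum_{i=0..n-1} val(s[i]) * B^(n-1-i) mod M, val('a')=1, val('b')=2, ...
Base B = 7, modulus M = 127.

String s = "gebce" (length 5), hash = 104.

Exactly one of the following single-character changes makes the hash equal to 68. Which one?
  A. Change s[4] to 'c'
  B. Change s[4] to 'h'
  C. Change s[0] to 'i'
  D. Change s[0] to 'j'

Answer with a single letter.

Answer: D

Derivation:
Option A: s[4]='e'->'c', delta=(3-5)*7^0 mod 127 = 125, hash=104+125 mod 127 = 102
Option B: s[4]='e'->'h', delta=(8-5)*7^0 mod 127 = 3, hash=104+3 mod 127 = 107
Option C: s[0]='g'->'i', delta=(9-7)*7^4 mod 127 = 103, hash=104+103 mod 127 = 80
Option D: s[0]='g'->'j', delta=(10-7)*7^4 mod 127 = 91, hash=104+91 mod 127 = 68 <-- target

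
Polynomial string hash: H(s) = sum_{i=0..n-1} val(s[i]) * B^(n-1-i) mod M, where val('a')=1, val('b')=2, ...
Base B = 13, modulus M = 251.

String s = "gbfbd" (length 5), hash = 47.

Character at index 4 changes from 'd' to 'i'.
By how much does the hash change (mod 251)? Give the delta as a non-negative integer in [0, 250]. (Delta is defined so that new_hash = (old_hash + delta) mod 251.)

Answer: 5

Derivation:
Delta formula: (val(new) - val(old)) * B^(n-1-k) mod M
  val('i') - val('d') = 9 - 4 = 5
  B^(n-1-k) = 13^0 mod 251 = 1
  Delta = 5 * 1 mod 251 = 5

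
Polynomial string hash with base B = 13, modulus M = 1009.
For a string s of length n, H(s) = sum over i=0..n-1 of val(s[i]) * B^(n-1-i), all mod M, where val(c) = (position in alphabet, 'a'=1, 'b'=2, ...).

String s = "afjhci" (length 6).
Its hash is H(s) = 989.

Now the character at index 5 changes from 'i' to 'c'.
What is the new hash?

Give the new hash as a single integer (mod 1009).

Answer: 983

Derivation:
val('i') = 9, val('c') = 3
Position k = 5, exponent = n-1-k = 0
B^0 mod M = 13^0 mod 1009 = 1
Delta = (3 - 9) * 1 mod 1009 = 1003
New hash = (989 + 1003) mod 1009 = 983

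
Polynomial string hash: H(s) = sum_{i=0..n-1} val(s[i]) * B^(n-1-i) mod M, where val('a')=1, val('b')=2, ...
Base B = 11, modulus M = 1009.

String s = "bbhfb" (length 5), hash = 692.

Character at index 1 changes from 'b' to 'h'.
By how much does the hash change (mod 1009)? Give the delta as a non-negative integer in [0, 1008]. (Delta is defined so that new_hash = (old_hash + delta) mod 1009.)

Answer: 923

Derivation:
Delta formula: (val(new) - val(old)) * B^(n-1-k) mod M
  val('h') - val('b') = 8 - 2 = 6
  B^(n-1-k) = 11^3 mod 1009 = 322
  Delta = 6 * 322 mod 1009 = 923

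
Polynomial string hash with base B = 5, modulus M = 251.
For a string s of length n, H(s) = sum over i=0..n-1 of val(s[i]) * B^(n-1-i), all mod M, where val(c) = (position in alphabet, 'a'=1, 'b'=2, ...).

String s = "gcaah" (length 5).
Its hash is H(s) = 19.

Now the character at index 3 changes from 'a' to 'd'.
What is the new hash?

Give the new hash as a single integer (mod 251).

Answer: 34

Derivation:
val('a') = 1, val('d') = 4
Position k = 3, exponent = n-1-k = 1
B^1 mod M = 5^1 mod 251 = 5
Delta = (4 - 1) * 5 mod 251 = 15
New hash = (19 + 15) mod 251 = 34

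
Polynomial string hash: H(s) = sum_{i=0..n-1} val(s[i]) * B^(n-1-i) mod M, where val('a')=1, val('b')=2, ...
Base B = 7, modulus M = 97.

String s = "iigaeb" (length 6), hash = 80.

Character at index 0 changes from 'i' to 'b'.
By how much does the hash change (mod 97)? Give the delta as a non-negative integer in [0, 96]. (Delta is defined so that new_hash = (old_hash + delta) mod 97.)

Answer: 12

Derivation:
Delta formula: (val(new) - val(old)) * B^(n-1-k) mod M
  val('b') - val('i') = 2 - 9 = -7
  B^(n-1-k) = 7^5 mod 97 = 26
  Delta = -7 * 26 mod 97 = 12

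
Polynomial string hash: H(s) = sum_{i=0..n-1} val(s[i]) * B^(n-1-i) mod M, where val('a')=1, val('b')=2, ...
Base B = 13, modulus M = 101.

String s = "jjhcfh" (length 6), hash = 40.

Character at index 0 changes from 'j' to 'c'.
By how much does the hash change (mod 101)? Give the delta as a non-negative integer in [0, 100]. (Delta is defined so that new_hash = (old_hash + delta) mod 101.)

Answer: 83

Derivation:
Delta formula: (val(new) - val(old)) * B^(n-1-k) mod M
  val('c') - val('j') = 3 - 10 = -7
  B^(n-1-k) = 13^5 mod 101 = 17
  Delta = -7 * 17 mod 101 = 83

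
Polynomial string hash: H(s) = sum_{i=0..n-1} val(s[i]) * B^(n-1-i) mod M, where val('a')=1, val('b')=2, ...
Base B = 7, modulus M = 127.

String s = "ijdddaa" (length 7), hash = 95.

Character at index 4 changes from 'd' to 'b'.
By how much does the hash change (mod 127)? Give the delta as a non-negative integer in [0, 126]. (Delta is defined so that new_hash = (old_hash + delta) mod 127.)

Answer: 29

Derivation:
Delta formula: (val(new) - val(old)) * B^(n-1-k) mod M
  val('b') - val('d') = 2 - 4 = -2
  B^(n-1-k) = 7^2 mod 127 = 49
  Delta = -2 * 49 mod 127 = 29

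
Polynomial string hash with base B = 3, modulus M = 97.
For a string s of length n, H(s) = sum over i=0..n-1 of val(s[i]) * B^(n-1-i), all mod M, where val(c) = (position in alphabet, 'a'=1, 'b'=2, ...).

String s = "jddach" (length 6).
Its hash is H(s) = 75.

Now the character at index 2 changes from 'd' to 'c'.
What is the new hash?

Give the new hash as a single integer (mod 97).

val('d') = 4, val('c') = 3
Position k = 2, exponent = n-1-k = 3
B^3 mod M = 3^3 mod 97 = 27
Delta = (3 - 4) * 27 mod 97 = 70
New hash = (75 + 70) mod 97 = 48

Answer: 48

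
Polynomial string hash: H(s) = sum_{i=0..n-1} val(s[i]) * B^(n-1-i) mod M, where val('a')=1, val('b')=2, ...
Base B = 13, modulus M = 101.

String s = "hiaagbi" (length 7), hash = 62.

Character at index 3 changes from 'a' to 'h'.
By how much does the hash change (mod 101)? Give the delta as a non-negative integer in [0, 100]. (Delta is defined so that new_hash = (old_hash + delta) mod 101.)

Answer: 27

Derivation:
Delta formula: (val(new) - val(old)) * B^(n-1-k) mod M
  val('h') - val('a') = 8 - 1 = 7
  B^(n-1-k) = 13^3 mod 101 = 76
  Delta = 7 * 76 mod 101 = 27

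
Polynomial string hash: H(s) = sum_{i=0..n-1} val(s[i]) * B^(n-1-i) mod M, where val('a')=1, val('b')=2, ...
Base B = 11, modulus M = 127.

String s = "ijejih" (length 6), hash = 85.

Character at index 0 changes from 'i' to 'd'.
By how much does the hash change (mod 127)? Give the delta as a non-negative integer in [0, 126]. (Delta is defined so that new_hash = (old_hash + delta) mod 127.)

Answer: 52

Derivation:
Delta formula: (val(new) - val(old)) * B^(n-1-k) mod M
  val('d') - val('i') = 4 - 9 = -5
  B^(n-1-k) = 11^5 mod 127 = 15
  Delta = -5 * 15 mod 127 = 52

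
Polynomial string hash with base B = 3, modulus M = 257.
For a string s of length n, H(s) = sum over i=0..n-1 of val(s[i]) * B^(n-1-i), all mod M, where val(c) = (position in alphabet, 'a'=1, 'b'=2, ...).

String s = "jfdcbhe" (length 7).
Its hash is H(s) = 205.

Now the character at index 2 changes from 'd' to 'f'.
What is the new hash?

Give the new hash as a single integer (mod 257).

val('d') = 4, val('f') = 6
Position k = 2, exponent = n-1-k = 4
B^4 mod M = 3^4 mod 257 = 81
Delta = (6 - 4) * 81 mod 257 = 162
New hash = (205 + 162) mod 257 = 110

Answer: 110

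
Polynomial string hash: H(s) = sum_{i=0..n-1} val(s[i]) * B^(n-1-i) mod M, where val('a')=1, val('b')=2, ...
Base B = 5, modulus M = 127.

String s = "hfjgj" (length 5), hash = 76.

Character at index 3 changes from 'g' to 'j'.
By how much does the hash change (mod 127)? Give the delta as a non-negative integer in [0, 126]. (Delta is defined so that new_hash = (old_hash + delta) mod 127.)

Answer: 15

Derivation:
Delta formula: (val(new) - val(old)) * B^(n-1-k) mod M
  val('j') - val('g') = 10 - 7 = 3
  B^(n-1-k) = 5^1 mod 127 = 5
  Delta = 3 * 5 mod 127 = 15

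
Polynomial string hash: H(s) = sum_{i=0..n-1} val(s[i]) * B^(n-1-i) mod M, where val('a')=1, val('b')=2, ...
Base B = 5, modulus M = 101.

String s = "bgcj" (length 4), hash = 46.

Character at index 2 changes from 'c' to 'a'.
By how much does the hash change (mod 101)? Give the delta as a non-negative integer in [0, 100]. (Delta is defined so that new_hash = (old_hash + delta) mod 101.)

Answer: 91

Derivation:
Delta formula: (val(new) - val(old)) * B^(n-1-k) mod M
  val('a') - val('c') = 1 - 3 = -2
  B^(n-1-k) = 5^1 mod 101 = 5
  Delta = -2 * 5 mod 101 = 91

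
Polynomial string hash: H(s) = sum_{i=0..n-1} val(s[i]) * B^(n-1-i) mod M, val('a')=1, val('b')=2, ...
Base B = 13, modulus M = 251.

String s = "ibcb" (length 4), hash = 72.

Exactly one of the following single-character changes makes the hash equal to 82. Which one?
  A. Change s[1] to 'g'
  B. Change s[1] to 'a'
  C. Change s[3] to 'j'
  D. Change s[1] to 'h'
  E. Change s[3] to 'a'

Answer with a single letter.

Answer: D

Derivation:
Option A: s[1]='b'->'g', delta=(7-2)*13^2 mod 251 = 92, hash=72+92 mod 251 = 164
Option B: s[1]='b'->'a', delta=(1-2)*13^2 mod 251 = 82, hash=72+82 mod 251 = 154
Option C: s[3]='b'->'j', delta=(10-2)*13^0 mod 251 = 8, hash=72+8 mod 251 = 80
Option D: s[1]='b'->'h', delta=(8-2)*13^2 mod 251 = 10, hash=72+10 mod 251 = 82 <-- target
Option E: s[3]='b'->'a', delta=(1-2)*13^0 mod 251 = 250, hash=72+250 mod 251 = 71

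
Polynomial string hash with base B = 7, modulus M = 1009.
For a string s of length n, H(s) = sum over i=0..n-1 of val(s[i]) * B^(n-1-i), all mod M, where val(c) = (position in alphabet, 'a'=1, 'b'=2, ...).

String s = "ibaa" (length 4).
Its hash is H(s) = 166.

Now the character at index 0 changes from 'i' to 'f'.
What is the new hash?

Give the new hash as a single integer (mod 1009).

val('i') = 9, val('f') = 6
Position k = 0, exponent = n-1-k = 3
B^3 mod M = 7^3 mod 1009 = 343
Delta = (6 - 9) * 343 mod 1009 = 989
New hash = (166 + 989) mod 1009 = 146

Answer: 146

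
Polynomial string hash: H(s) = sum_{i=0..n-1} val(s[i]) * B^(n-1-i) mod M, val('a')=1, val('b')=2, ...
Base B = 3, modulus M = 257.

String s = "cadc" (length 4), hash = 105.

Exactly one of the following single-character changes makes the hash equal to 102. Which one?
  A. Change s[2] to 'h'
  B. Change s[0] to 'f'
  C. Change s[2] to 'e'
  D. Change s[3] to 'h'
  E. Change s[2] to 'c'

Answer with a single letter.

Answer: E

Derivation:
Option A: s[2]='d'->'h', delta=(8-4)*3^1 mod 257 = 12, hash=105+12 mod 257 = 117
Option B: s[0]='c'->'f', delta=(6-3)*3^3 mod 257 = 81, hash=105+81 mod 257 = 186
Option C: s[2]='d'->'e', delta=(5-4)*3^1 mod 257 = 3, hash=105+3 mod 257 = 108
Option D: s[3]='c'->'h', delta=(8-3)*3^0 mod 257 = 5, hash=105+5 mod 257 = 110
Option E: s[2]='d'->'c', delta=(3-4)*3^1 mod 257 = 254, hash=105+254 mod 257 = 102 <-- target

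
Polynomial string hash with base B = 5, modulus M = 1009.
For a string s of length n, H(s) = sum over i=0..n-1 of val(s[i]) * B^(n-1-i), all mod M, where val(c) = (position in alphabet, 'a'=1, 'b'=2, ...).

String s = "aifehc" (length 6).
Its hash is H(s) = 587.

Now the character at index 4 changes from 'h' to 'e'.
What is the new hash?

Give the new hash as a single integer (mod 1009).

val('h') = 8, val('e') = 5
Position k = 4, exponent = n-1-k = 1
B^1 mod M = 5^1 mod 1009 = 5
Delta = (5 - 8) * 5 mod 1009 = 994
New hash = (587 + 994) mod 1009 = 572

Answer: 572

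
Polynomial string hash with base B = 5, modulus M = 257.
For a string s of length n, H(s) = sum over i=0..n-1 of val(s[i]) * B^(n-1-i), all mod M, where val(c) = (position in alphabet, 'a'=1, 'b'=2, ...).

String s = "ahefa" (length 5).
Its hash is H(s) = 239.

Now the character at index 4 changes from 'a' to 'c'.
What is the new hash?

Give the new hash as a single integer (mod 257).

val('a') = 1, val('c') = 3
Position k = 4, exponent = n-1-k = 0
B^0 mod M = 5^0 mod 257 = 1
Delta = (3 - 1) * 1 mod 257 = 2
New hash = (239 + 2) mod 257 = 241

Answer: 241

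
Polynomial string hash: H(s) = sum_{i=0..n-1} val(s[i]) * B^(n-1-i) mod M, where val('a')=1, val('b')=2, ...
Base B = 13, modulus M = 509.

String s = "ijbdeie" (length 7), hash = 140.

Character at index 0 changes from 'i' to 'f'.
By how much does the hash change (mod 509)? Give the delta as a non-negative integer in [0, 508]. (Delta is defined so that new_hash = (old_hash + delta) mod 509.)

Delta formula: (val(new) - val(old)) * B^(n-1-k) mod M
  val('f') - val('i') = 6 - 9 = -3
  B^(n-1-k) = 13^6 mod 509 = 471
  Delta = -3 * 471 mod 509 = 114

Answer: 114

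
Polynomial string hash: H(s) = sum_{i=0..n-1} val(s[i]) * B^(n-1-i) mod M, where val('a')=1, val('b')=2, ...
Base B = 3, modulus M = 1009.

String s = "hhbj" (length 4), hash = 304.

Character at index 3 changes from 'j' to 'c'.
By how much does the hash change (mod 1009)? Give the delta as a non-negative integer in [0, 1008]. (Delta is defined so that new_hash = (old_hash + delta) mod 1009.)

Answer: 1002

Derivation:
Delta formula: (val(new) - val(old)) * B^(n-1-k) mod M
  val('c') - val('j') = 3 - 10 = -7
  B^(n-1-k) = 3^0 mod 1009 = 1
  Delta = -7 * 1 mod 1009 = 1002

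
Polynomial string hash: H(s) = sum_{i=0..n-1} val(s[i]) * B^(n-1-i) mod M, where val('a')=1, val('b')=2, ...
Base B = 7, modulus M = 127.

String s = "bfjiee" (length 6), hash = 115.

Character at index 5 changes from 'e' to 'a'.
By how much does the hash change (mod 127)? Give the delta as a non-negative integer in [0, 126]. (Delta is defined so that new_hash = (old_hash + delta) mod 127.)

Answer: 123

Derivation:
Delta formula: (val(new) - val(old)) * B^(n-1-k) mod M
  val('a') - val('e') = 1 - 5 = -4
  B^(n-1-k) = 7^0 mod 127 = 1
  Delta = -4 * 1 mod 127 = 123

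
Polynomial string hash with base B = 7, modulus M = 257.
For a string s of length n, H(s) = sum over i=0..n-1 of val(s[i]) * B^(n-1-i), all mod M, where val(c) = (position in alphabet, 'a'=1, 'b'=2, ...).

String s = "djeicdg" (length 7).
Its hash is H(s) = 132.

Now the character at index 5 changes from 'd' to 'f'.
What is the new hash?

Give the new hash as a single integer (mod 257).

Answer: 146

Derivation:
val('d') = 4, val('f') = 6
Position k = 5, exponent = n-1-k = 1
B^1 mod M = 7^1 mod 257 = 7
Delta = (6 - 4) * 7 mod 257 = 14
New hash = (132 + 14) mod 257 = 146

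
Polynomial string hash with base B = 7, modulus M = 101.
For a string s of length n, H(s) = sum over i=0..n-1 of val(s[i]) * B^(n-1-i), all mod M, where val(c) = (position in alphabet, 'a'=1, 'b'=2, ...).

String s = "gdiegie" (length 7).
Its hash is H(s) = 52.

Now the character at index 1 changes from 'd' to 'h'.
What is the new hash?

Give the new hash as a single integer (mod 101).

val('d') = 4, val('h') = 8
Position k = 1, exponent = n-1-k = 5
B^5 mod M = 7^5 mod 101 = 41
Delta = (8 - 4) * 41 mod 101 = 63
New hash = (52 + 63) mod 101 = 14

Answer: 14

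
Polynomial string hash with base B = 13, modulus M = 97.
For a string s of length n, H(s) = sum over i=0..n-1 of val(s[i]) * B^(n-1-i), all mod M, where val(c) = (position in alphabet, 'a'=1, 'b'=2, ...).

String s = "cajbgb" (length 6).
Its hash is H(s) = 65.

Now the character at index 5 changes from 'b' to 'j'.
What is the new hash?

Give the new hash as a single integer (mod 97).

val('b') = 2, val('j') = 10
Position k = 5, exponent = n-1-k = 0
B^0 mod M = 13^0 mod 97 = 1
Delta = (10 - 2) * 1 mod 97 = 8
New hash = (65 + 8) mod 97 = 73

Answer: 73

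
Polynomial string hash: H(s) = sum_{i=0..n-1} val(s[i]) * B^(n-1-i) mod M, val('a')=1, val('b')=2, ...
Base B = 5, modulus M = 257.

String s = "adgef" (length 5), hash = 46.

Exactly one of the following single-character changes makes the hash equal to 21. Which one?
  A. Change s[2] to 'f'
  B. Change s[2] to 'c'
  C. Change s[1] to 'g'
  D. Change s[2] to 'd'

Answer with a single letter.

Answer: A

Derivation:
Option A: s[2]='g'->'f', delta=(6-7)*5^2 mod 257 = 232, hash=46+232 mod 257 = 21 <-- target
Option B: s[2]='g'->'c', delta=(3-7)*5^2 mod 257 = 157, hash=46+157 mod 257 = 203
Option C: s[1]='d'->'g', delta=(7-4)*5^3 mod 257 = 118, hash=46+118 mod 257 = 164
Option D: s[2]='g'->'d', delta=(4-7)*5^2 mod 257 = 182, hash=46+182 mod 257 = 228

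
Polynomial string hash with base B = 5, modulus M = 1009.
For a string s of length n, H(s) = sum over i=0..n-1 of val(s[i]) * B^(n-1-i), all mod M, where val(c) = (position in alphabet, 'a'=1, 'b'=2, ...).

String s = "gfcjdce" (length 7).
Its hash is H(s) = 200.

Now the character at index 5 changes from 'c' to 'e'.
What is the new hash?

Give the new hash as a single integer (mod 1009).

Answer: 210

Derivation:
val('c') = 3, val('e') = 5
Position k = 5, exponent = n-1-k = 1
B^1 mod M = 5^1 mod 1009 = 5
Delta = (5 - 3) * 5 mod 1009 = 10
New hash = (200 + 10) mod 1009 = 210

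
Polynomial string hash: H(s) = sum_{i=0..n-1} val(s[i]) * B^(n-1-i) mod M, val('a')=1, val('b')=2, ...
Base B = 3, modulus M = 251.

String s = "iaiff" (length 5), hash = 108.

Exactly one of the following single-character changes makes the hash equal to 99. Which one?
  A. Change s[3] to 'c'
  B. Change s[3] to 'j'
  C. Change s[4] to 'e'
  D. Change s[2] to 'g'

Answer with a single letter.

Option A: s[3]='f'->'c', delta=(3-6)*3^1 mod 251 = 242, hash=108+242 mod 251 = 99 <-- target
Option B: s[3]='f'->'j', delta=(10-6)*3^1 mod 251 = 12, hash=108+12 mod 251 = 120
Option C: s[4]='f'->'e', delta=(5-6)*3^0 mod 251 = 250, hash=108+250 mod 251 = 107
Option D: s[2]='i'->'g', delta=(7-9)*3^2 mod 251 = 233, hash=108+233 mod 251 = 90

Answer: A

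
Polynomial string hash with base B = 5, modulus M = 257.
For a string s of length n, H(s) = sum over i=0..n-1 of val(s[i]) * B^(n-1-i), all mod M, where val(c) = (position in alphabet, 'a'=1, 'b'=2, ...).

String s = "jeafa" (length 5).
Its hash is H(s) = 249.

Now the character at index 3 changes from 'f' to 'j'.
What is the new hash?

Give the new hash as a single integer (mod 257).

val('f') = 6, val('j') = 10
Position k = 3, exponent = n-1-k = 1
B^1 mod M = 5^1 mod 257 = 5
Delta = (10 - 6) * 5 mod 257 = 20
New hash = (249 + 20) mod 257 = 12

Answer: 12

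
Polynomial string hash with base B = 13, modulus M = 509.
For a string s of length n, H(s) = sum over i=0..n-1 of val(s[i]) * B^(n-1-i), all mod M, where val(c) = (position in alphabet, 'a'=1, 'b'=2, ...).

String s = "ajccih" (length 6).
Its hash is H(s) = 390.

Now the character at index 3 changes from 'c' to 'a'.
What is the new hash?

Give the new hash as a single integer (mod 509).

val('c') = 3, val('a') = 1
Position k = 3, exponent = n-1-k = 2
B^2 mod M = 13^2 mod 509 = 169
Delta = (1 - 3) * 169 mod 509 = 171
New hash = (390 + 171) mod 509 = 52

Answer: 52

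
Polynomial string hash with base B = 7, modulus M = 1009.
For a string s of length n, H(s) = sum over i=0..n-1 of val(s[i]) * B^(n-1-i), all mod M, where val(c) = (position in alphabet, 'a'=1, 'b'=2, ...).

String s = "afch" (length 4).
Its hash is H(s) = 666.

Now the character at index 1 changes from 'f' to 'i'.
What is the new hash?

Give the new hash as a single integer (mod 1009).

val('f') = 6, val('i') = 9
Position k = 1, exponent = n-1-k = 2
B^2 mod M = 7^2 mod 1009 = 49
Delta = (9 - 6) * 49 mod 1009 = 147
New hash = (666 + 147) mod 1009 = 813

Answer: 813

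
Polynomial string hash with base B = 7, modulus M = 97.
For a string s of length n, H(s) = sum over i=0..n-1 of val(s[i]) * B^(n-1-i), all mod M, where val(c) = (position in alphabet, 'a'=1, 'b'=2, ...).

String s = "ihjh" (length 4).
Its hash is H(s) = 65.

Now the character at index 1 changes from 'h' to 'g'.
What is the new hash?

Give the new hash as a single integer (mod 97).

val('h') = 8, val('g') = 7
Position k = 1, exponent = n-1-k = 2
B^2 mod M = 7^2 mod 97 = 49
Delta = (7 - 8) * 49 mod 97 = 48
New hash = (65 + 48) mod 97 = 16

Answer: 16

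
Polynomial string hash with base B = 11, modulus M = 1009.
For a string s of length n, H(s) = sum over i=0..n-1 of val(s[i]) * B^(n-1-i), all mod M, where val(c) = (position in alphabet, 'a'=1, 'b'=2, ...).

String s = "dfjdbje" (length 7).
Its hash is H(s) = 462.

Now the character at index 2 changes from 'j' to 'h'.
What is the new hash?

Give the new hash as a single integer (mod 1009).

Answer: 441

Derivation:
val('j') = 10, val('h') = 8
Position k = 2, exponent = n-1-k = 4
B^4 mod M = 11^4 mod 1009 = 515
Delta = (8 - 10) * 515 mod 1009 = 988
New hash = (462 + 988) mod 1009 = 441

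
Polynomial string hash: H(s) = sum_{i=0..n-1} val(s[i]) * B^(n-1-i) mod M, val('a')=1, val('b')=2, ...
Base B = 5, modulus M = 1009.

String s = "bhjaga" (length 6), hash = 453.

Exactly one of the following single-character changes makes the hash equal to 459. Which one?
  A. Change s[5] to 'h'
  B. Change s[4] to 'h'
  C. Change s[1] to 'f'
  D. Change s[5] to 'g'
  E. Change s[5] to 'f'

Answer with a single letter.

Option A: s[5]='a'->'h', delta=(8-1)*5^0 mod 1009 = 7, hash=453+7 mod 1009 = 460
Option B: s[4]='g'->'h', delta=(8-7)*5^1 mod 1009 = 5, hash=453+5 mod 1009 = 458
Option C: s[1]='h'->'f', delta=(6-8)*5^4 mod 1009 = 768, hash=453+768 mod 1009 = 212
Option D: s[5]='a'->'g', delta=(7-1)*5^0 mod 1009 = 6, hash=453+6 mod 1009 = 459 <-- target
Option E: s[5]='a'->'f', delta=(6-1)*5^0 mod 1009 = 5, hash=453+5 mod 1009 = 458

Answer: D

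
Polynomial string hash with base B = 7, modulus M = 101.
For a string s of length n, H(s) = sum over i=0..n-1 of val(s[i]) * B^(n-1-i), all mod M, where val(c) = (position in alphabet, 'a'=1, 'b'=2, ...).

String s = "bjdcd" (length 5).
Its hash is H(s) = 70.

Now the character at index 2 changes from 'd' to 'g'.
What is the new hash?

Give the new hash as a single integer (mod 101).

Answer: 15

Derivation:
val('d') = 4, val('g') = 7
Position k = 2, exponent = n-1-k = 2
B^2 mod M = 7^2 mod 101 = 49
Delta = (7 - 4) * 49 mod 101 = 46
New hash = (70 + 46) mod 101 = 15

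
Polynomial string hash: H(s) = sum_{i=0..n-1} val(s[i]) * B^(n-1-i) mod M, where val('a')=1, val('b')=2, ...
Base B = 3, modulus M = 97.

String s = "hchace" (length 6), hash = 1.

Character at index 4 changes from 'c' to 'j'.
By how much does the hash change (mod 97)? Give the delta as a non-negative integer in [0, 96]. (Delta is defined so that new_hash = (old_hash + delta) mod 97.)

Delta formula: (val(new) - val(old)) * B^(n-1-k) mod M
  val('j') - val('c') = 10 - 3 = 7
  B^(n-1-k) = 3^1 mod 97 = 3
  Delta = 7 * 3 mod 97 = 21

Answer: 21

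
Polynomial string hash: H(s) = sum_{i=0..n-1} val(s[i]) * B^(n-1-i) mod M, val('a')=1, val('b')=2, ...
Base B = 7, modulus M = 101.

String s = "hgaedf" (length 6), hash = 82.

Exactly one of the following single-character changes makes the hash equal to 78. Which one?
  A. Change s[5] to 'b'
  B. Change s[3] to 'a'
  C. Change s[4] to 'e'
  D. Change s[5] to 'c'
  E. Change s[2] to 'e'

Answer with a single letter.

Answer: A

Derivation:
Option A: s[5]='f'->'b', delta=(2-6)*7^0 mod 101 = 97, hash=82+97 mod 101 = 78 <-- target
Option B: s[3]='e'->'a', delta=(1-5)*7^2 mod 101 = 6, hash=82+6 mod 101 = 88
Option C: s[4]='d'->'e', delta=(5-4)*7^1 mod 101 = 7, hash=82+7 mod 101 = 89
Option D: s[5]='f'->'c', delta=(3-6)*7^0 mod 101 = 98, hash=82+98 mod 101 = 79
Option E: s[2]='a'->'e', delta=(5-1)*7^3 mod 101 = 59, hash=82+59 mod 101 = 40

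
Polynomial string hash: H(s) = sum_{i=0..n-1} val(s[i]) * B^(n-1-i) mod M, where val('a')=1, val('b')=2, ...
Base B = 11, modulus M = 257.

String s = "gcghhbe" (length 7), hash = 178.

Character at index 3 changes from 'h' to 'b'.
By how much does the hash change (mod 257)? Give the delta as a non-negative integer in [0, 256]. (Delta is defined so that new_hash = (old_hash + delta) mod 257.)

Answer: 238

Derivation:
Delta formula: (val(new) - val(old)) * B^(n-1-k) mod M
  val('b') - val('h') = 2 - 8 = -6
  B^(n-1-k) = 11^3 mod 257 = 46
  Delta = -6 * 46 mod 257 = 238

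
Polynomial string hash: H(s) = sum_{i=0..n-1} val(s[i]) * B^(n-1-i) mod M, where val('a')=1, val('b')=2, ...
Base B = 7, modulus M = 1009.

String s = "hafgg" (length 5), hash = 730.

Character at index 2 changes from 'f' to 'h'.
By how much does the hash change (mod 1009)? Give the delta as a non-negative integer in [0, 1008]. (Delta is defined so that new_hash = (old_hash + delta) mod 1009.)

Answer: 98

Derivation:
Delta formula: (val(new) - val(old)) * B^(n-1-k) mod M
  val('h') - val('f') = 8 - 6 = 2
  B^(n-1-k) = 7^2 mod 1009 = 49
  Delta = 2 * 49 mod 1009 = 98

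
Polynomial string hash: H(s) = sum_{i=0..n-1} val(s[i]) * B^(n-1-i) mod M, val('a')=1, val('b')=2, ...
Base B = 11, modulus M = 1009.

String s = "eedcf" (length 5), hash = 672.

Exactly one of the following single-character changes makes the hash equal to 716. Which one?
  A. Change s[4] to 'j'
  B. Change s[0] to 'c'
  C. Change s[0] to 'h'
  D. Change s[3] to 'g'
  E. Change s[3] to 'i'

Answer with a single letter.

Answer: D

Derivation:
Option A: s[4]='f'->'j', delta=(10-6)*11^0 mod 1009 = 4, hash=672+4 mod 1009 = 676
Option B: s[0]='e'->'c', delta=(3-5)*11^4 mod 1009 = 988, hash=672+988 mod 1009 = 651
Option C: s[0]='e'->'h', delta=(8-5)*11^4 mod 1009 = 536, hash=672+536 mod 1009 = 199
Option D: s[3]='c'->'g', delta=(7-3)*11^1 mod 1009 = 44, hash=672+44 mod 1009 = 716 <-- target
Option E: s[3]='c'->'i', delta=(9-3)*11^1 mod 1009 = 66, hash=672+66 mod 1009 = 738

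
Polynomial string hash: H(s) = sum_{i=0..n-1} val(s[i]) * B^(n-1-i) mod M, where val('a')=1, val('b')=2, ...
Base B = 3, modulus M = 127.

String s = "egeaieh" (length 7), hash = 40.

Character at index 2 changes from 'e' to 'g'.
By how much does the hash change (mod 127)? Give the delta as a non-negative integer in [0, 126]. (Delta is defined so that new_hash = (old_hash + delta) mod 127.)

Answer: 35

Derivation:
Delta formula: (val(new) - val(old)) * B^(n-1-k) mod M
  val('g') - val('e') = 7 - 5 = 2
  B^(n-1-k) = 3^4 mod 127 = 81
  Delta = 2 * 81 mod 127 = 35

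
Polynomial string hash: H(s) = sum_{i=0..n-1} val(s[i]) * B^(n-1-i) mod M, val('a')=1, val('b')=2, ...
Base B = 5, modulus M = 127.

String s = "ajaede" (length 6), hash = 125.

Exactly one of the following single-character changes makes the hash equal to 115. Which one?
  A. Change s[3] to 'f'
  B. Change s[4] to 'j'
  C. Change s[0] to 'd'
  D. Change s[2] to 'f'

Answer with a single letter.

Answer: D

Derivation:
Option A: s[3]='e'->'f', delta=(6-5)*5^2 mod 127 = 25, hash=125+25 mod 127 = 23
Option B: s[4]='d'->'j', delta=(10-4)*5^1 mod 127 = 30, hash=125+30 mod 127 = 28
Option C: s[0]='a'->'d', delta=(4-1)*5^5 mod 127 = 104, hash=125+104 mod 127 = 102
Option D: s[2]='a'->'f', delta=(6-1)*5^3 mod 127 = 117, hash=125+117 mod 127 = 115 <-- target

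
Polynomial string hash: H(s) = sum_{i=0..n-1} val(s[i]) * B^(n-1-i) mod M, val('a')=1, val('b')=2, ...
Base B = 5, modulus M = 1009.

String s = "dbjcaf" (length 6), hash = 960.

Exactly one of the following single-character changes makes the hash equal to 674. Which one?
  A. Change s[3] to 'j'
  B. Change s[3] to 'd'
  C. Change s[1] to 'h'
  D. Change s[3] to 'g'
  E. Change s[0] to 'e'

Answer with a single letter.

Option A: s[3]='c'->'j', delta=(10-3)*5^2 mod 1009 = 175, hash=960+175 mod 1009 = 126
Option B: s[3]='c'->'d', delta=(4-3)*5^2 mod 1009 = 25, hash=960+25 mod 1009 = 985
Option C: s[1]='b'->'h', delta=(8-2)*5^4 mod 1009 = 723, hash=960+723 mod 1009 = 674 <-- target
Option D: s[3]='c'->'g', delta=(7-3)*5^2 mod 1009 = 100, hash=960+100 mod 1009 = 51
Option E: s[0]='d'->'e', delta=(5-4)*5^5 mod 1009 = 98, hash=960+98 mod 1009 = 49

Answer: C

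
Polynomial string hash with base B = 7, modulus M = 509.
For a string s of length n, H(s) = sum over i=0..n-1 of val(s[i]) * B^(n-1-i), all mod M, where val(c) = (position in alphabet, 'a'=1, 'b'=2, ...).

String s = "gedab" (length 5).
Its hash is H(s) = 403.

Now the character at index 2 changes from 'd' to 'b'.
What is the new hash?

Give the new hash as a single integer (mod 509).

Answer: 305

Derivation:
val('d') = 4, val('b') = 2
Position k = 2, exponent = n-1-k = 2
B^2 mod M = 7^2 mod 509 = 49
Delta = (2 - 4) * 49 mod 509 = 411
New hash = (403 + 411) mod 509 = 305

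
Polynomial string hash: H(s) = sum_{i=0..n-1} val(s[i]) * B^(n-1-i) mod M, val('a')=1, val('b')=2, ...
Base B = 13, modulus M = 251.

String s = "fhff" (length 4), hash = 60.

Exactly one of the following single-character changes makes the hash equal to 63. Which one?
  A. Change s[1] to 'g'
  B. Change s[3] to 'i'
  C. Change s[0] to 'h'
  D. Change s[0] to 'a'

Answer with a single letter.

Answer: B

Derivation:
Option A: s[1]='h'->'g', delta=(7-8)*13^2 mod 251 = 82, hash=60+82 mod 251 = 142
Option B: s[3]='f'->'i', delta=(9-6)*13^0 mod 251 = 3, hash=60+3 mod 251 = 63 <-- target
Option C: s[0]='f'->'h', delta=(8-6)*13^3 mod 251 = 127, hash=60+127 mod 251 = 187
Option D: s[0]='f'->'a', delta=(1-6)*13^3 mod 251 = 59, hash=60+59 mod 251 = 119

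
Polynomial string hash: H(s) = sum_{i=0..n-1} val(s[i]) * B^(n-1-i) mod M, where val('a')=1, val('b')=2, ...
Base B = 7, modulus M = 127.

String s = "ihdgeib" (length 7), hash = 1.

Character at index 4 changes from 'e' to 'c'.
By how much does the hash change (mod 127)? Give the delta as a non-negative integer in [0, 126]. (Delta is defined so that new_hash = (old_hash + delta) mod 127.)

Answer: 29

Derivation:
Delta formula: (val(new) - val(old)) * B^(n-1-k) mod M
  val('c') - val('e') = 3 - 5 = -2
  B^(n-1-k) = 7^2 mod 127 = 49
  Delta = -2 * 49 mod 127 = 29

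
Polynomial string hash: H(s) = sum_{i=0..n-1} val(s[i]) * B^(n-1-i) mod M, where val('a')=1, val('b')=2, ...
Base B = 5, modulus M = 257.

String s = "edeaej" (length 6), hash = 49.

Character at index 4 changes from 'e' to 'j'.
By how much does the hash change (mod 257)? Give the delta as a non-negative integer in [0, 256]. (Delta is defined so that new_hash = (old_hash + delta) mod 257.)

Answer: 25

Derivation:
Delta formula: (val(new) - val(old)) * B^(n-1-k) mod M
  val('j') - val('e') = 10 - 5 = 5
  B^(n-1-k) = 5^1 mod 257 = 5
  Delta = 5 * 5 mod 257 = 25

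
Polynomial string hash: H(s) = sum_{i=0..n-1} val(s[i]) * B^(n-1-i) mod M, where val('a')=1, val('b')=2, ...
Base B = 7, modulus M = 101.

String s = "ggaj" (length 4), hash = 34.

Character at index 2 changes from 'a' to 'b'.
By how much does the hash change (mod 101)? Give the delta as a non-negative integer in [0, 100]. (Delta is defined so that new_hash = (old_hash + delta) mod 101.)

Answer: 7

Derivation:
Delta formula: (val(new) - val(old)) * B^(n-1-k) mod M
  val('b') - val('a') = 2 - 1 = 1
  B^(n-1-k) = 7^1 mod 101 = 7
  Delta = 1 * 7 mod 101 = 7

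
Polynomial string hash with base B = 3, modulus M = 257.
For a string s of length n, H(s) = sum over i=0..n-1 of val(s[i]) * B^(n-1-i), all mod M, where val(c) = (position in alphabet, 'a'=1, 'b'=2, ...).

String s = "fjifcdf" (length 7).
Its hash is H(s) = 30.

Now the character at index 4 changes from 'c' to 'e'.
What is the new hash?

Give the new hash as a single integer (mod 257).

Answer: 48

Derivation:
val('c') = 3, val('e') = 5
Position k = 4, exponent = n-1-k = 2
B^2 mod M = 3^2 mod 257 = 9
Delta = (5 - 3) * 9 mod 257 = 18
New hash = (30 + 18) mod 257 = 48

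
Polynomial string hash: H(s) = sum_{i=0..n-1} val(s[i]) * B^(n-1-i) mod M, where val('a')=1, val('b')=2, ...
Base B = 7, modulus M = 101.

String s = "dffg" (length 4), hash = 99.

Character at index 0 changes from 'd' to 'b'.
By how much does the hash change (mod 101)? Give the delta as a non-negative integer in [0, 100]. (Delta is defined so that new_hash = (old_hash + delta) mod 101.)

Answer: 21

Derivation:
Delta formula: (val(new) - val(old)) * B^(n-1-k) mod M
  val('b') - val('d') = 2 - 4 = -2
  B^(n-1-k) = 7^3 mod 101 = 40
  Delta = -2 * 40 mod 101 = 21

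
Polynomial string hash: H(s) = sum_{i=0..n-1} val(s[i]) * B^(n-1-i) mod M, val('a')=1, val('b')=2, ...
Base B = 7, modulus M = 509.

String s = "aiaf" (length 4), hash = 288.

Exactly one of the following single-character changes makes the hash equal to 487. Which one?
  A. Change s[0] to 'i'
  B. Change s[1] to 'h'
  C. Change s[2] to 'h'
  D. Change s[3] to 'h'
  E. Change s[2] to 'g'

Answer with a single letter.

Answer: A

Derivation:
Option A: s[0]='a'->'i', delta=(9-1)*7^3 mod 509 = 199, hash=288+199 mod 509 = 487 <-- target
Option B: s[1]='i'->'h', delta=(8-9)*7^2 mod 509 = 460, hash=288+460 mod 509 = 239
Option C: s[2]='a'->'h', delta=(8-1)*7^1 mod 509 = 49, hash=288+49 mod 509 = 337
Option D: s[3]='f'->'h', delta=(8-6)*7^0 mod 509 = 2, hash=288+2 mod 509 = 290
Option E: s[2]='a'->'g', delta=(7-1)*7^1 mod 509 = 42, hash=288+42 mod 509 = 330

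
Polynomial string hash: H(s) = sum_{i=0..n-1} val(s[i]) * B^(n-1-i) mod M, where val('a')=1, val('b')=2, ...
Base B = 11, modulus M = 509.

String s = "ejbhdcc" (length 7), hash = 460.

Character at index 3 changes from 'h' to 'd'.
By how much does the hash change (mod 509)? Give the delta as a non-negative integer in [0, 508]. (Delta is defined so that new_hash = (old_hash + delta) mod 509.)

Delta formula: (val(new) - val(old)) * B^(n-1-k) mod M
  val('d') - val('h') = 4 - 8 = -4
  B^(n-1-k) = 11^3 mod 509 = 313
  Delta = -4 * 313 mod 509 = 275

Answer: 275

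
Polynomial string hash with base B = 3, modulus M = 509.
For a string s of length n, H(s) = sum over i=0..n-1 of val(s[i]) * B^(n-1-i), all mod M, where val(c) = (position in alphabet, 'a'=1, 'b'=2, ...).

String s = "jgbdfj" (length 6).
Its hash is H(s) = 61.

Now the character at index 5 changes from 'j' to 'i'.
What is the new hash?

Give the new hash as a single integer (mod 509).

val('j') = 10, val('i') = 9
Position k = 5, exponent = n-1-k = 0
B^0 mod M = 3^0 mod 509 = 1
Delta = (9 - 10) * 1 mod 509 = 508
New hash = (61 + 508) mod 509 = 60

Answer: 60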